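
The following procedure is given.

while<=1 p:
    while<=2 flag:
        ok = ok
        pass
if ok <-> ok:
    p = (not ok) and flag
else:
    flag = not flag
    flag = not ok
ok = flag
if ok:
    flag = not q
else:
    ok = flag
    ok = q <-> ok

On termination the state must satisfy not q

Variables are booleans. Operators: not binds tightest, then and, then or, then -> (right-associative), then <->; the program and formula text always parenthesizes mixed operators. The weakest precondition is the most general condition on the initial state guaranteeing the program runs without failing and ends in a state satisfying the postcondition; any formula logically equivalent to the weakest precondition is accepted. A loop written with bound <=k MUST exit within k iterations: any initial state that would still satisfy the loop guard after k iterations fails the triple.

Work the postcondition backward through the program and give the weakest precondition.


Working backward. After the program, not q must hold.
Then branch requires not q; else branch requires not q.
Before the if: (ok -> (not q)) and ((not ok) -> (not q))
Before ok := flag: (flag -> (not q)) and ((not flag) -> (not q))
Then branch requires (flag -> (not q)) and ((not flag) -> (not q)); else branch requires ((not ok) -> (not q)) and (ok -> (not q)).
Before the if: (flag -> (not q)) and ((not flag) -> (not q))
Before the loop (bound <=1), unroll the exhaustion recursion (WP_0 = exit-now case; WP_j = one more guarded iteration, up to j = 1):
  WP_0: (not p) and (flag -> (not q)) and ((not flag) -> (not q))
  WP_1: (p -> ((flag -> ((flag -> ((not flag) and (not p) and (flag -> (not q)) and ((not flag) -> (not q)))) and ((not flag) -> ((not p) and (flag -> (not q)) and ((not flag) -> (not q)))))) and ((not flag) -> ((not p) and (flag -> (not q)) and ((not flag) -> (not q)))))) and ((not p) -> ((flag -> (not q)) and ((not flag) -> (not q))))
So before the loop: (p -> ((flag -> ((flag -> ((not flag) and (not p) and (flag -> (not q)) and ((not flag) -> (not q)))) and ((not flag) -> ((not p) and (flag -> (not q)) and ((not flag) -> (not q)))))) and ((not flag) -> ((not p) and (flag -> (not q)) and ((not flag) -> (not q)))))) and ((not p) -> ((flag -> (not q)) and ((not flag) -> (not q))))
Answer: WP = (p -> ((flag -> ((flag -> ((not flag) and (not p) and (flag -> (not q)) and ((not flag) -> (not q)))) and ((not flag) -> ((not p) and (flag -> (not q)) and ((not flag) -> (not q)))))) and ((not flag) -> ((not p) and (flag -> (not q)) and ((not flag) -> (not q)))))) and ((not p) -> ((flag -> (not q)) and ((not flag) -> (not q))))


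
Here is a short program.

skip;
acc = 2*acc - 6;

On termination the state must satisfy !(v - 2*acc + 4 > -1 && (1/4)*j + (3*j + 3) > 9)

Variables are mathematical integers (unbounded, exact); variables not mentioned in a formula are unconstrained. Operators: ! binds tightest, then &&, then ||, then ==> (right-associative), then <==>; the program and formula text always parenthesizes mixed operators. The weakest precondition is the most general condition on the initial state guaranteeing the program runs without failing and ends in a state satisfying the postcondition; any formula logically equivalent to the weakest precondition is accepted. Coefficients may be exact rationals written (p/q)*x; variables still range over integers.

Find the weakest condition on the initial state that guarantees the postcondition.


Working backward. After the program, the postcondition !(v - 2*acc + 4 > -1 && (1/4)*j + (3*j + 3) > 9) must hold; in canonical form it is !(v > 2*acc - 5 && (13/4)*j > 6).
Before acc := 2*acc - 6: !(v > 4*acc - 17 && (13/4)*j > 6)
Before skip: !(v > 4*acc - 17 && (13/4)*j > 6)
Answer: WP = !(v > 4*acc - 17 && (13/4)*j > 6)


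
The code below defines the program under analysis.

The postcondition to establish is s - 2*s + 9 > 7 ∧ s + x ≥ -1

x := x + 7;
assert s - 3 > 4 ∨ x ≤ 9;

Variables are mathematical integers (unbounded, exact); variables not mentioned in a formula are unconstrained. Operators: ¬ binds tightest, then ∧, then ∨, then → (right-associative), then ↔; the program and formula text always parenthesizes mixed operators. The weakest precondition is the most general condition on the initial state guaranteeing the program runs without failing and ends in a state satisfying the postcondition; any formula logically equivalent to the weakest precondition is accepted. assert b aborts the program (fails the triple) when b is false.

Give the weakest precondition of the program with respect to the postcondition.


Working backward. After the program, the postcondition s - 2*s + 9 > 7 ∧ s + x ≥ -1 must hold; in canonical form it is s < 2 ∧ s + x ≥ -1.
Before assert s - 3 > 4 ∨ x ≤ 9: (s > 7 ∨ x ≤ 9) ∧ s < 2 ∧ s + x ≥ -1
Before x := x + 7: (s > 7 ∨ x ≤ 2) ∧ s < 2 ∧ s + x ≥ -8
Answer: WP = (s > 7 ∨ x ≤ 2) ∧ s < 2 ∧ s + x ≥ -8


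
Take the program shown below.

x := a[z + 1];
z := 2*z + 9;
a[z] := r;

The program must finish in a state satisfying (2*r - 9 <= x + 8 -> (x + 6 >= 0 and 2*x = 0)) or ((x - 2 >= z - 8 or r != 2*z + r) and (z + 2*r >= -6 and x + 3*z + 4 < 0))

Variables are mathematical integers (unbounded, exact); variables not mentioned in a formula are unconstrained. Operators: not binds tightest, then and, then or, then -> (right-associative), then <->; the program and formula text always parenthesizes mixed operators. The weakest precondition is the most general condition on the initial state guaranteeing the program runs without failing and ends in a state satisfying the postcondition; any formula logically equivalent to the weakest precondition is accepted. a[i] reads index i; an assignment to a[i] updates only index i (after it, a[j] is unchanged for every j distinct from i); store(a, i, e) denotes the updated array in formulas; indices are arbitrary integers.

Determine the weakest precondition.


Working backward. After the program, the postcondition (2*r - 9 <= x + 8 -> (x + 6 >= 0 and 2*x = 0)) or ((x - 2 >= z - 8 or r != 2*z + r) and (z + 2*r >= -6 and x + 3*z + 4 < 0)) must hold; in canonical form it is (2*r <= x + 17 -> (x >= -6 and 2*x = 0)) or ((x >= z - 6 or 2*z != 0) and 2*r + z >= -6 and x + 3*z < -4).
Before a[z] := r: (2*r <= x + 17 -> (x >= -6 and 2*x = 0)) or ((x >= z - 6 or 2*z != 0) and 2*r + z >= -6 and x + 3*z < -4)
Before z := 2*z + 9: (2*r <= x + 17 -> (x >= -6 and 2*x = 0)) or ((x >= 2*z + 3 or 4*z != -18) and 2*r + 2*z >= -15 and x + 6*z < -31)
Before x := a[z + 1]: (2*r <= a[z + 1] + 17 -> (a[z + 1] >= -6 and 2*a[z + 1] = 0)) or ((a[z + 1] >= 2*z + 3 or 4*z != -18) and 2*r + 2*z >= -15 and a[z + 1] + 6*z < -31)
Answer: WP = (2*r <= a[z + 1] + 17 -> (a[z + 1] >= -6 and 2*a[z + 1] = 0)) or ((a[z + 1] >= 2*z + 3 or 4*z != -18) and 2*r + 2*z >= -15 and a[z + 1] + 6*z < -31)


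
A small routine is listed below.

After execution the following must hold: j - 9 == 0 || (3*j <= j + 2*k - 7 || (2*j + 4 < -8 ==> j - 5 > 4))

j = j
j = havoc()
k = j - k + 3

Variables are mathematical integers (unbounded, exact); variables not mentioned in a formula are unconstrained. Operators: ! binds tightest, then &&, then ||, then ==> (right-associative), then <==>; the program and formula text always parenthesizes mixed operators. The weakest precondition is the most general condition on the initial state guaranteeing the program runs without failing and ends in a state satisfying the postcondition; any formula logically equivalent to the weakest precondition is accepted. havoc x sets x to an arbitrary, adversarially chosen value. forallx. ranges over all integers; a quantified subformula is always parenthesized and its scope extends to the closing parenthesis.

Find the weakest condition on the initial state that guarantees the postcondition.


Working backward. After the program, the postcondition j - 9 == 0 || (3*j <= j + 2*k - 7 || (2*j + 4 < -8 ==> j - 5 > 4)) must hold; in canonical form it is j == 9 || 2*j <= 2*k - 7 || (2*j < -12 ==> j > 9).
Before k := j - k + 3: j == 9 || 2*k <= -1 || (2*j < -12 ==> j > 9)
Before havoc j: forall j_1. (j_1 == 9 || 2*k <= -1 || (2*j_1 < -12 ==> j_1 > 9))
Before j := j: forall j_1. (j_1 == 9 || 2*k <= -1 || (2*j_1 < -12 ==> j_1 > 9))
Answer: WP = forall j_1. (j_1 == 9 || 2*k <= -1 || (2*j_1 < -12 ==> j_1 > 9))


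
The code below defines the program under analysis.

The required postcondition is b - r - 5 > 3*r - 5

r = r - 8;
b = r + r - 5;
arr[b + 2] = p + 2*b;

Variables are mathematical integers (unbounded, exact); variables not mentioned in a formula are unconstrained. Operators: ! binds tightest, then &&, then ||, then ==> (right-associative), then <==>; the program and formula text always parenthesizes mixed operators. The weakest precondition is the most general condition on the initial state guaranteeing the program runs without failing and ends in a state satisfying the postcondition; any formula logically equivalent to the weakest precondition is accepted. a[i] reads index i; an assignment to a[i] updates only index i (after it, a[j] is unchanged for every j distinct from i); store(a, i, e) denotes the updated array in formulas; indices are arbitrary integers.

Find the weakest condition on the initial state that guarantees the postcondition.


Working backward. After the program, the postcondition b - r - 5 > 3*r - 5 must hold; in canonical form it is b > 4*r.
Before arr[b + 2] := p + 2*b: b > 4*r
Before b := r + r - 5: 2*r < -5
Before r := r - 8: 2*r < 11
Answer: WP = 2*r < 11


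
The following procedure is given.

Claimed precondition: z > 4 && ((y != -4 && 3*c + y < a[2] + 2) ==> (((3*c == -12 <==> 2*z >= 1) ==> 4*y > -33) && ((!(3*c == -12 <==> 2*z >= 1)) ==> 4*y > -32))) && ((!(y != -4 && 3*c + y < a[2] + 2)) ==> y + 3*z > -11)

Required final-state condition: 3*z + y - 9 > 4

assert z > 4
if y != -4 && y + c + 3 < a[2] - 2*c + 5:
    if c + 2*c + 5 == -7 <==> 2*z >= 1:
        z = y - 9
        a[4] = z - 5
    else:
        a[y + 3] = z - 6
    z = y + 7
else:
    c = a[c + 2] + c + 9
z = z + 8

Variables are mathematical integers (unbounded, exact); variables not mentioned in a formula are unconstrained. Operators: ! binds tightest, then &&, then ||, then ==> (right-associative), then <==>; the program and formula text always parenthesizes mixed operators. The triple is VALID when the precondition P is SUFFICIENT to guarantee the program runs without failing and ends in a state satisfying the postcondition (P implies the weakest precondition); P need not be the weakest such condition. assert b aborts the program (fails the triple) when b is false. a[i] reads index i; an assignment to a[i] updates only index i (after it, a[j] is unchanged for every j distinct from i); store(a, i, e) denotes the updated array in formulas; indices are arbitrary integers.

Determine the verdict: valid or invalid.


Working backward. After the program, the postcondition 3*z + y - 9 > 4 must hold; in canonical form it is y + 3*z > 13.
Before z := z + 8: y + 3*z > -11
Then branch requires ((3*c == -12 <==> 2*z >= 1) ==> 4*y > -32) && ((!(3*c == -12 <==> 2*z >= 1)) ==> 4*y > -32); else branch requires y + 3*z > -11.
Before the if: ((y != -4 && 3*c + y < a[2] + 2) ==> (((3*c == -12 <==> 2*z >= 1) ==> 4*y > -32) && ((!(3*c == -12 <==> 2*z >= 1)) ==> 4*y > -32))) && ((!(y != -4 && 3*c + y < a[2] + 2)) ==> y + 3*z > -11)
Before assert z > 4: z > 4 && ((y != -4 && 3*c + y < a[2] + 2) ==> (((3*c == -12 <==> 2*z >= 1) ==> 4*y > -32) && ((!(3*c == -12 <==> 2*z >= 1)) ==> 4*y > -32))) && ((!(y != -4 && 3*c + y < a[2] + 2)) ==> y + 3*z > -11)
The weakest precondition is z > 4 && ((y != -4 && 3*c + y < a[2] + 2) ==> (((3*c == -12 <==> 2*z >= 1) ==> 4*y > -32) && ((!(3*c == -12 <==> 2*z >= 1)) ==> 4*y > -32))) && ((!(y != -4 && 3*c + y < a[2] + 2)) ==> y + 3*z > -11).
Check whether z > 4 && ((y != -4 && 3*c + y < a[2] + 2) ==> (((3*c == -12 <==> 2*z >= 1) ==> 4*y > -33) && ((!(3*c == -12 <==> 2*z >= 1)) ==> 4*y > -32))) && ((!(y != -4 && 3*c + y < a[2] + 2)) ==> y + 3*z > -11) implies it.
Countermodel: at the initial state a = {[2] = -21, elsewhere -21}, c = -4, y = -8, z = 5, the precondition holds but the weakest precondition fails.
Answer: invalid


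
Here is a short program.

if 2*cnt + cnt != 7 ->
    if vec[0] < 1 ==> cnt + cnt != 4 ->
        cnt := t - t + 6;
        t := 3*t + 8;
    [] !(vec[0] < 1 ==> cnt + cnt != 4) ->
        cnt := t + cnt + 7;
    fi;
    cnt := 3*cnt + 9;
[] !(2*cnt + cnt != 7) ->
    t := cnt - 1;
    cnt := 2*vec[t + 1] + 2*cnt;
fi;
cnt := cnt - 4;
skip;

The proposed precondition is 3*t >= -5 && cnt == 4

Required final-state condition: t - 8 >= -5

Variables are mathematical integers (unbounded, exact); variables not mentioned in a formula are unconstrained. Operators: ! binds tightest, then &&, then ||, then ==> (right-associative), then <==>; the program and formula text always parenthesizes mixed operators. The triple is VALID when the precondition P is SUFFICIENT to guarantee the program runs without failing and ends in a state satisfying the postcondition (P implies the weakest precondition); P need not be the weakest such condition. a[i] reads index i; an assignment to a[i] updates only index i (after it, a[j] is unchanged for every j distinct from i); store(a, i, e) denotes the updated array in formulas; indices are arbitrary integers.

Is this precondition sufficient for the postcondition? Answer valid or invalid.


Working backward. After the program, the postcondition t - 8 >= -5 must hold; in canonical form it is t >= 3.
Before skip: t >= 3
Before cnt := cnt - 4: t >= 3
Then branch requires ((vec[0] < 1 ==> 2*cnt != 4) ==> 3*t >= -5) && ((!(vec[0] < 1 ==> 2*cnt != 4)) ==> t >= 3); else branch requires cnt >= 4.
Before the if: (3*cnt != 7 ==> (((vec[0] < 1 ==> 2*cnt != 4) ==> 3*t >= -5) && ((!(vec[0] < 1 ==> 2*cnt != 4)) ==> t >= 3))) && ((!(3*cnt != 7)) ==> cnt >= 4)
The weakest precondition is (3*cnt != 7 ==> (((vec[0] < 1 ==> 2*cnt != 4) ==> 3*t >= -5) && ((!(vec[0] < 1 ==> 2*cnt != 4)) ==> t >= 3))) && ((!(3*cnt != 7)) ==> cnt >= 4).
Check whether 3*t >= -5 && cnt == 4 implies it.
Every state satisfying the precondition satisfies the weakest precondition: the implication holds.
Answer: valid


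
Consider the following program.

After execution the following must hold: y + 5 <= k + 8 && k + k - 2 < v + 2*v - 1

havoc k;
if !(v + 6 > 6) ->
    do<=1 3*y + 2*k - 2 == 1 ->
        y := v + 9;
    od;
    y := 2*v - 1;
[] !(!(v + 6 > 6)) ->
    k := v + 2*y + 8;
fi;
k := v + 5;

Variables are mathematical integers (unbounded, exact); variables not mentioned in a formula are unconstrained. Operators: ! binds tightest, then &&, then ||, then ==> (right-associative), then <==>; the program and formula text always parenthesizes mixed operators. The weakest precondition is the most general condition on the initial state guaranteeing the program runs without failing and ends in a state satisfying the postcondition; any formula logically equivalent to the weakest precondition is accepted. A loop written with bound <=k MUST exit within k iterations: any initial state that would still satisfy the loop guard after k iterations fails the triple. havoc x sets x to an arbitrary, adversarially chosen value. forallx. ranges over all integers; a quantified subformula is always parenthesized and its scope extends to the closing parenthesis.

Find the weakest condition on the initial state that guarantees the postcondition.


Working backward. After the program, the postcondition y + 5 <= k + 8 && k + k - 2 < v + 2*v - 1 must hold; in canonical form it is y <= k + 3 && 2*k < 3*v + 1.
Before k := v + 5: y <= v + 8 && v > 9
Then branch requires (2*k + 3*y == 3 ==> ((!(2*k + 3*v == -24)) && v <= 9 && v > 9)) && ((!(2*k + 3*y == 3)) ==> (v <= 9 && v > 9)); else branch requires y <= v + 8 && v > 9.
Before the if: ((!(v > 0)) ==> ((2*k + 3*y == 3 ==> ((!(2*k + 3*v == -24)) && v <= 9 && v > 9)) && ((!(2*k + 3*y == 3)) ==> (v <= 9 && v > 9)))) && (v > 0 ==> (y <= v + 8 && v > 9))
Before havoc k: forall k_1. (((!(v > 0)) ==> ((2*k_1 + 3*y == 3 ==> ((!(2*k_1 + 3*v == -24)) && v <= 9 && v > 9)) && ((!(2*k_1 + 3*y == 3)) ==> (v <= 9 && v > 9)))) && (v > 0 ==> (y <= v + 8 && v > 9)))
Answer: WP = forall k_1. (((!(v > 0)) ==> ((2*k_1 + 3*y == 3 ==> ((!(2*k_1 + 3*v == -24)) && v <= 9 && v > 9)) && ((!(2*k_1 + 3*y == 3)) ==> (v <= 9 && v > 9)))) && (v > 0 ==> (y <= v + 8 && v > 9)))


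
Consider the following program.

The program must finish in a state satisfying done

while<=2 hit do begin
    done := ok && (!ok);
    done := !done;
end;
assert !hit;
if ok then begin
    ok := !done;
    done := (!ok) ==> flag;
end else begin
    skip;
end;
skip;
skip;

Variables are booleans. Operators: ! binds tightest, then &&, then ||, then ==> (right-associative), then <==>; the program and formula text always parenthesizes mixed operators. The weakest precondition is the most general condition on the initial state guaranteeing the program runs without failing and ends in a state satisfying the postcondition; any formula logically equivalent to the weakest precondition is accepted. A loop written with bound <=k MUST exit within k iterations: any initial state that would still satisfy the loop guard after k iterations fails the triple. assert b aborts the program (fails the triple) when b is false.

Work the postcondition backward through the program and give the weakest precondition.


Working backward. After the program, done must hold.
Before skip: done
Before skip: done
Then branch requires done ==> flag; else branch requires done.
Before the if: (ok ==> (done ==> flag)) && ((!ok) ==> done)
Before assert !hit: (!hit) && (ok ==> (done ==> flag)) && ((!ok) ==> done)
Before the loop (bound <=2), unroll the exhaustion recursion (WP_0 = exit-now case; WP_j = one more guarded iteration, up to j = 2):
  WP_0: (!hit) && (ok ==> (done ==> flag)) && ((!ok) ==> done)
  WP_1: (hit ==> ((!hit) && (ok ==> flag))) && ((!hit) ==> ((!hit) && (ok ==> (done ==> flag)) && ((!ok) ==> done)))
  WP_2: (hit ==> ((hit ==> ((!hit) && (ok ==> flag))) && ((!hit) ==> ((!hit) && (ok ==> flag))))) && ((!hit) ==> ((!hit) && (ok ==> (done ==> flag)) && ((!ok) ==> done)))
So before the loop: (hit ==> ((hit ==> ((!hit) && (ok ==> flag))) && ((!hit) ==> ((!hit) && (ok ==> flag))))) && ((!hit) ==> ((!hit) && (ok ==> (done ==> flag)) && ((!ok) ==> done)))
Answer: WP = (hit ==> ((hit ==> ((!hit) && (ok ==> flag))) && ((!hit) ==> ((!hit) && (ok ==> flag))))) && ((!hit) ==> ((!hit) && (ok ==> (done ==> flag)) && ((!ok) ==> done)))


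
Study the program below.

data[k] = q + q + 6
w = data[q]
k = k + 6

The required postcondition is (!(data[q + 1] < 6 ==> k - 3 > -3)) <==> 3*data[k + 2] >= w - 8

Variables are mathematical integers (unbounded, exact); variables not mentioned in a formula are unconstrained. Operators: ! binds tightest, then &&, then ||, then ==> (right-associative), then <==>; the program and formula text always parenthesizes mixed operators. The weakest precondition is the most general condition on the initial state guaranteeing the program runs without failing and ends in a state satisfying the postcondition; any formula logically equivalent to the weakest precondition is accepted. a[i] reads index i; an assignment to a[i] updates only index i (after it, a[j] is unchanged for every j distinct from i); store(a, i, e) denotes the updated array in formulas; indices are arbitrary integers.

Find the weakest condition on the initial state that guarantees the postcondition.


Working backward. After the program, the postcondition (!(data[q + 1] < 6 ==> k - 3 > -3)) <==> 3*data[k + 2] >= w - 8 must hold; in canonical form it is (!(data[q + 1] < 6 ==> k > 0)) <==> 3*data[k + 2] >= w - 8.
Before k := k + 6: (!(data[q + 1] < 6 ==> k > -6)) <==> 3*data[k + 8] >= w - 8
Before w := data[q]: (!(data[q + 1] < 6 ==> k > -6)) <==> 3*data[k + 8] >= data[q] - 8
Before data[k] := q + q + 6: (!(store(data, k, 2*q + 6)[q + 1] < 6 ==> k > -6)) <==> 3*store(data, k, 2*q + 6)[k + 8] >= store(data, k, 2*q + 6)[q] - 8
Answer: WP = (!(store(data, k, 2*q + 6)[q + 1] < 6 ==> k > -6)) <==> 3*store(data, k, 2*q + 6)[k + 8] >= store(data, k, 2*q + 6)[q] - 8


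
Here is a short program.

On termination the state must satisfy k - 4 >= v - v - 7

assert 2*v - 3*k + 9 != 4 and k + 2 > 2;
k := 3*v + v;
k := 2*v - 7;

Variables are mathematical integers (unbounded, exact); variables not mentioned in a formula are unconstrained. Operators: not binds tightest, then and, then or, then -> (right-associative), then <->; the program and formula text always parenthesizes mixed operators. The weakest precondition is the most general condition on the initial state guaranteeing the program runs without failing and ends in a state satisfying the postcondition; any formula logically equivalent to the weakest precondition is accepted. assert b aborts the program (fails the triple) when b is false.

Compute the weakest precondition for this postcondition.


Working backward. After the program, the postcondition k - 4 >= v - v - 7 must hold; in canonical form it is k >= -3.
Before k := 2*v - 7: 2*v >= 4
Before k := 3*v + v: 2*v >= 4
Before assert 2*v - 3*k + 9 != 4 and k + 2 > 2: 2*v != 3*k - 5 and k > 0 and 2*v >= 4
Answer: WP = 2*v != 3*k - 5 and k > 0 and 2*v >= 4


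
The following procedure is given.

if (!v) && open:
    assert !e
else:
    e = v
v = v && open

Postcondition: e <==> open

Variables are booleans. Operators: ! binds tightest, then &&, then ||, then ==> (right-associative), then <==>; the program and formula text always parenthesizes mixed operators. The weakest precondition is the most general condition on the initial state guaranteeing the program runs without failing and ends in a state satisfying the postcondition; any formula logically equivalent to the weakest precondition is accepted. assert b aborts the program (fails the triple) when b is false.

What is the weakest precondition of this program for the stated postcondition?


Working backward. After the program, e <==> open must hold.
Before v := v && open: e <==> open
Then branch requires (!e) && (e <==> open); else branch requires v <==> open.
Before the if: (((!v) && open) ==> ((!e) && (e <==> open))) && ((!((!v) && open)) ==> (v <==> open))
Answer: WP = (((!v) && open) ==> ((!e) && (e <==> open))) && ((!((!v) && open)) ==> (v <==> open))


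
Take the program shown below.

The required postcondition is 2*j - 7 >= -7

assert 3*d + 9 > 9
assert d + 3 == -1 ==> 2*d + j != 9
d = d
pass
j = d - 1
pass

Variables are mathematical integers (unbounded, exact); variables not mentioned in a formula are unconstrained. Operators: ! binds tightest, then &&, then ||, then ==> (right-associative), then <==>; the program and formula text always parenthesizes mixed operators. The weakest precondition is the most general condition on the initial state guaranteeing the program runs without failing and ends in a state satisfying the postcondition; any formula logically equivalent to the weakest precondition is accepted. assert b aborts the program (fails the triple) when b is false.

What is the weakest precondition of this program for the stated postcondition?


Working backward. After the program, the postcondition 2*j - 7 >= -7 must hold; in canonical form it is 2*j >= 0.
Before skip: 2*j >= 0
Before j := d - 1: 2*d >= 2
Before skip: 2*d >= 2
Before d := d: 2*d >= 2
Before assert d + 3 == -1 ==> 2*d + j != 9: (d == -4 ==> 2*d + j != 9) && 2*d >= 2
Before assert 3*d + 9 > 9: 3*d > 0 && (d == -4 ==> 2*d + j != 9) && 2*d >= 2
Answer: WP = 3*d > 0 && (d == -4 ==> 2*d + j != 9) && 2*d >= 2


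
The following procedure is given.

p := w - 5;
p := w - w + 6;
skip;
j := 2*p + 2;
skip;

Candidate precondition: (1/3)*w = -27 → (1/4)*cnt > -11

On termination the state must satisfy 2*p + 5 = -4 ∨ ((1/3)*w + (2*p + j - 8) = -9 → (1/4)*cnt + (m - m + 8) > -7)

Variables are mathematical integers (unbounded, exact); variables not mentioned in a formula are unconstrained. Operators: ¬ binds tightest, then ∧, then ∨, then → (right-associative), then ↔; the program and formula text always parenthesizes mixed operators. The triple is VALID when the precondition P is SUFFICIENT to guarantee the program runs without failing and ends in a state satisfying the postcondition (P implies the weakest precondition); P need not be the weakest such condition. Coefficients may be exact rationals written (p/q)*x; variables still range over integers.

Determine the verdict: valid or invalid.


Working backward. After the program, the postcondition 2*p + 5 = -4 ∨ ((1/3)*w + (2*p + j - 8) = -9 → (1/4)*cnt + (m - m + 8) > -7) must hold; in canonical form it is 2*p = -9 ∨ (j + 2*p + (1/3)*w = -1 → (1/4)*cnt > -15).
Before skip: 2*p = -9 ∨ (j + 2*p + (1/3)*w = -1 → (1/4)*cnt > -15)
Before j := 2*p + 2: 2*p = -9 ∨ (4*p + (1/3)*w = -3 → (1/4)*cnt > -15)
Before skip: 2*p = -9 ∨ (4*p + (1/3)*w = -3 → (1/4)*cnt > -15)
Before p := w - w + 6: (1/3)*w = -27 → (1/4)*cnt > -15
Before p := w - 5: (1/3)*w = -27 → (1/4)*cnt > -15
The weakest precondition is (1/3)*w = -27 → (1/4)*cnt > -15.
Check whether (1/3)*w = -27 → (1/4)*cnt > -11 implies it.
Every state satisfying the precondition satisfies the weakest precondition: the implication holds.
Answer: valid


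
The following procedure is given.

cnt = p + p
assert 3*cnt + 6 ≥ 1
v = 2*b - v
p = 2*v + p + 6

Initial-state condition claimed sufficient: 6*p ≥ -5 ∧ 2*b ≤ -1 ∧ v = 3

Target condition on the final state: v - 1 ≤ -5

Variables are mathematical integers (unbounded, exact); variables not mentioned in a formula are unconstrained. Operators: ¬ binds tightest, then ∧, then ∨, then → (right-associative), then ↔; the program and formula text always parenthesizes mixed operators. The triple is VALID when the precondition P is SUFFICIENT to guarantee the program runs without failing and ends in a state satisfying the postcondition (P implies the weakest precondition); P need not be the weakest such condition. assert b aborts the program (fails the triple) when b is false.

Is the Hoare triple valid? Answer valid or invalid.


Working backward. After the program, the postcondition v - 1 ≤ -5 must hold; in canonical form it is v ≤ -4.
Before p := 2*v + p + 6: v ≤ -4
Before v := 2*b - v: 2*b ≤ v - 4
Before assert 3*cnt + 6 ≥ 1: 3*cnt ≥ -5 ∧ 2*b ≤ v - 4
Before cnt := p + p: 6*p ≥ -5 ∧ 2*b ≤ v - 4
The weakest precondition is 6*p ≥ -5 ∧ 2*b ≤ v - 4.
Check whether 6*p ≥ -5 ∧ 2*b ≤ -1 ∧ v = 3 implies it.
Every state satisfying the precondition satisfies the weakest precondition: the implication holds.
Answer: valid


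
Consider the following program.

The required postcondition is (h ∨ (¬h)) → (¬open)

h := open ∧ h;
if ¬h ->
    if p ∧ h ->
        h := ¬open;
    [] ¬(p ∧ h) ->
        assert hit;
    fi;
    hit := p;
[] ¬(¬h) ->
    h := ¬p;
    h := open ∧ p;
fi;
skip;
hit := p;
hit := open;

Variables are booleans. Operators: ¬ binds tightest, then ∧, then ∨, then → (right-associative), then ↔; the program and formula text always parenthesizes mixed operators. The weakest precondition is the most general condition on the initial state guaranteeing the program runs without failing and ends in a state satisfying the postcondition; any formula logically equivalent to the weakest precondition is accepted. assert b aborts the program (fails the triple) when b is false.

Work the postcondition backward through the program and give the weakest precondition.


Working backward. After the program, the postcondition (h ∨ (¬h)) → (¬open) must hold; in canonical form it is ¬open.
Before hit := open: ¬open
Before hit := p: ¬open
Before skip: ¬open
Then branch requires ((p ∧ h) → (¬open)) ∧ ((¬(p ∧ h)) → (hit ∧ (¬open))); else branch requires ¬open.
Before the if: ((¬h) → (((p ∧ h) → (¬open)) ∧ ((¬(p ∧ h)) → (hit ∧ (¬open))))) ∧ (h → (¬open))
Before h := open ∧ h: ((¬(open ∧ h)) → (((p ∧ open ∧ h) → (¬open)) ∧ ((¬(p ∧ open ∧ h)) → (hit ∧ (¬open))))) ∧ ((open ∧ h) → (¬open))
Answer: WP = ((¬(open ∧ h)) → (((p ∧ open ∧ h) → (¬open)) ∧ ((¬(p ∧ open ∧ h)) → (hit ∧ (¬open))))) ∧ ((open ∧ h) → (¬open))


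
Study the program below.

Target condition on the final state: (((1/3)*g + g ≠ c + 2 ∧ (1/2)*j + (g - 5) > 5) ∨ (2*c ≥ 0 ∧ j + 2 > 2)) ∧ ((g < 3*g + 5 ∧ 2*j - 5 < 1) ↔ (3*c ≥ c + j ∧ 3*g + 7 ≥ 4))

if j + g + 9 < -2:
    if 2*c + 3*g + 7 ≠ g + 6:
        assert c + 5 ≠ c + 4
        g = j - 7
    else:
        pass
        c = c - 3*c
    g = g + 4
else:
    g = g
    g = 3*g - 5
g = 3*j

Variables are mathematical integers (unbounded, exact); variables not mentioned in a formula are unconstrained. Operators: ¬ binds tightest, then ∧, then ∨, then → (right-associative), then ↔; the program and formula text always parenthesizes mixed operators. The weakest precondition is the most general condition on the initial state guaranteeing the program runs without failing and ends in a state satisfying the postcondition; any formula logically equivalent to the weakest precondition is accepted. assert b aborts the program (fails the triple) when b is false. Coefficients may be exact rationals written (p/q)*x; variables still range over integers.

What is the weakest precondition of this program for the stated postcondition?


Working backward. After the program, the postcondition (((1/3)*g + g ≠ c + 2 ∧ (1/2)*j + (g - 5) > 5) ∨ (2*c ≥ 0 ∧ j + 2 > 2)) ∧ ((g < 3*g + 5 ∧ 2*j - 5 < 1) ↔ (3*c ≥ c + j ∧ 3*g + 7 ≥ 4)) must hold; in canonical form it is (((4/3)*g ≠ c + 2 ∧ g + (1/2)*j > 10) ∨ (2*c ≥ 0 ∧ j > 0)) ∧ ((2*g > -5 ∧ 2*j < 6) ↔ (2*c ≥ j ∧ 3*g ≥ -3)).
Before g := 3*j: ((4*j ≠ c + 2 ∧ (7/2)*j > 10) ∨ (2*c ≥ 0 ∧ j > 0)) ∧ ((6*j > -5 ∧ 2*j < 6) ↔ (2*c ≥ j ∧ 9*j ≥ -3))
Then branch requires (2*c + 2*g ≠ -1 → (((4*j ≠ c + 2 ∧ (7/2)*j > 10) ∨ (2*c ≥ 0 ∧ j > 0)) ∧ ((6*j > -5 ∧ 2*j < 6) ↔ (2*c ≥ j ∧ 9*j ≥ -3)))) ∧ ((¬(2*c + 2*g ≠ -1)) → (((2*c + 4*j ≠ 2 ∧ (7/2)*j > 10) ∨ (4*c ≤ 0 ∧ j > 0)) ∧ ((6*j > -5 ∧ 2*j < 6) ↔ (4*c + j ≤ 0 ∧ 9*j ≥ -3)))); else branch requires ((4*j ≠ c + 2 ∧ (7/2)*j > 10) ∨ (2*c ≥ 0 ∧ j > 0)) ∧ ((6*j > -5 ∧ 2*j < 6) ↔ (2*c ≥ j ∧ 9*j ≥ -3)).
Before the if: (g + j < -11 → ((2*c + 2*g ≠ -1 → (((4*j ≠ c + 2 ∧ (7/2)*j > 10) ∨ (2*c ≥ 0 ∧ j > 0)) ∧ ((6*j > -5 ∧ 2*j < 6) ↔ (2*c ≥ j ∧ 9*j ≥ -3)))) ∧ ((¬(2*c + 2*g ≠ -1)) → (((2*c + 4*j ≠ 2 ∧ (7/2)*j > 10) ∨ (4*c ≤ 0 ∧ j > 0)) ∧ ((6*j > -5 ∧ 2*j < 6) ↔ (4*c + j ≤ 0 ∧ 9*j ≥ -3)))))) ∧ ((¬(g + j < -11)) → (((4*j ≠ c + 2 ∧ (7/2)*j > 10) ∨ (2*c ≥ 0 ∧ j > 0)) ∧ ((6*j > -5 ∧ 2*j < 6) ↔ (2*c ≥ j ∧ 9*j ≥ -3))))
Answer: WP = (g + j < -11 → ((2*c + 2*g ≠ -1 → (((4*j ≠ c + 2 ∧ (7/2)*j > 10) ∨ (2*c ≥ 0 ∧ j > 0)) ∧ ((6*j > -5 ∧ 2*j < 6) ↔ (2*c ≥ j ∧ 9*j ≥ -3)))) ∧ ((¬(2*c + 2*g ≠ -1)) → (((2*c + 4*j ≠ 2 ∧ (7/2)*j > 10) ∨ (4*c ≤ 0 ∧ j > 0)) ∧ ((6*j > -5 ∧ 2*j < 6) ↔ (4*c + j ≤ 0 ∧ 9*j ≥ -3)))))) ∧ ((¬(g + j < -11)) → (((4*j ≠ c + 2 ∧ (7/2)*j > 10) ∨ (2*c ≥ 0 ∧ j > 0)) ∧ ((6*j > -5 ∧ 2*j < 6) ↔ (2*c ≥ j ∧ 9*j ≥ -3))))


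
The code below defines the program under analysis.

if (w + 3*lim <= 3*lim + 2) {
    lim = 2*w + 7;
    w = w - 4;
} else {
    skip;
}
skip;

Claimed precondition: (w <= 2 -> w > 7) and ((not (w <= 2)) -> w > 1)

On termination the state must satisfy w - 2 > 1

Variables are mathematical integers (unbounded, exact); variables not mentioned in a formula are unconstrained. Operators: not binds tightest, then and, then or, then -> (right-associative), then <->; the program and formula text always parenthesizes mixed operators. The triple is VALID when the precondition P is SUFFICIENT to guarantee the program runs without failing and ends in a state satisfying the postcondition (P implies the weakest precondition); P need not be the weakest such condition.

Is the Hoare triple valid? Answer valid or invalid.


Working backward. After the program, the postcondition w - 2 > 1 must hold; in canonical form it is w > 3.
Before skip: w > 3
Then branch requires w > 7; else branch requires w > 3.
Before the if: (w <= 2 -> w > 7) and ((not (w <= 2)) -> w > 3)
The weakest precondition is (w <= 2 -> w > 7) and ((not (w <= 2)) -> w > 3).
Check whether (w <= 2 -> w > 7) and ((not (w <= 2)) -> w > 1) implies it.
Countermodel: at the initial state w = 3, the precondition holds but the weakest precondition fails.
Answer: invalid


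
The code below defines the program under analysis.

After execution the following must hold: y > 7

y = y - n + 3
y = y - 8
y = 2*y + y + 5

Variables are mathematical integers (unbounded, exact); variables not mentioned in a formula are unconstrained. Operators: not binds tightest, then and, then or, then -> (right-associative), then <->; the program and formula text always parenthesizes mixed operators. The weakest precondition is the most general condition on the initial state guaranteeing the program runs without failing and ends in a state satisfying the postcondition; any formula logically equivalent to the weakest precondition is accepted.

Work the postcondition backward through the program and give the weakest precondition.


Working backward. After the program, y > 7 must hold.
Before y := 2*y + y + 5: 3*y > 2
Before y := y - 8: 3*y > 26
Before y := y - n + 3: 3*y > 3*n + 17
Answer: WP = 3*y > 3*n + 17


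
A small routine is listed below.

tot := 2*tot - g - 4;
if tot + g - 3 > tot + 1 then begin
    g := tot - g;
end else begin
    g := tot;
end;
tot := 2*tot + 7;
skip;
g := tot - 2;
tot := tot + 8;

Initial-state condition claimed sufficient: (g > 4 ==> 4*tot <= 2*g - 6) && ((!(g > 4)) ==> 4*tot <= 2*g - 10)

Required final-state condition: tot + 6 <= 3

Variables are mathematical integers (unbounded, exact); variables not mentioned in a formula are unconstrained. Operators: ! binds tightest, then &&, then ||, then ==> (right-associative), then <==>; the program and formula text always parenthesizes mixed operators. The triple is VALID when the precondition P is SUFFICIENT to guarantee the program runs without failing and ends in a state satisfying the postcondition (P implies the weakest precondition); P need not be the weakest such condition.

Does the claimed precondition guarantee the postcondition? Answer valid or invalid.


Working backward. After the program, the postcondition tot + 6 <= 3 must hold; in canonical form it is tot <= -3.
Before tot := tot + 8: tot <= -11
Before g := tot - 2: tot <= -11
Before skip: tot <= -11
Before tot := 2*tot + 7: 2*tot <= -18
Then branch requires 2*tot <= -18; else branch requires 2*tot <= -18.
Before the if: (g > 4 ==> 2*tot <= -18) && ((!(g > 4)) ==> 2*tot <= -18)
Before tot := 2*tot - g - 4: (g > 4 ==> 4*tot <= 2*g - 10) && ((!(g > 4)) ==> 4*tot <= 2*g - 10)
The weakest precondition is (g > 4 ==> 4*tot <= 2*g - 10) && ((!(g > 4)) ==> 4*tot <= 2*g - 10).
Check whether (g > 4 ==> 4*tot <= 2*g - 6) && ((!(g > 4)) ==> 4*tot <= 2*g - 10) implies it.
Countermodel: at the initial state g = 6, tot = 1, the precondition holds but the weakest precondition fails.
Answer: invalid


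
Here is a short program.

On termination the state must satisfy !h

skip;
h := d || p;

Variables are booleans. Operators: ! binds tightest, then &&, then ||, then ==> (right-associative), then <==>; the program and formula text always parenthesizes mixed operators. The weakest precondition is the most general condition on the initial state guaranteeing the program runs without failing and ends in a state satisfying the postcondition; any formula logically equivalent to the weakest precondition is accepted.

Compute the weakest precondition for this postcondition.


Working backward. After the program, !h must hold.
Before h := d || p: !(d || p)
Before skip: !(d || p)
Answer: WP = !(d || p)


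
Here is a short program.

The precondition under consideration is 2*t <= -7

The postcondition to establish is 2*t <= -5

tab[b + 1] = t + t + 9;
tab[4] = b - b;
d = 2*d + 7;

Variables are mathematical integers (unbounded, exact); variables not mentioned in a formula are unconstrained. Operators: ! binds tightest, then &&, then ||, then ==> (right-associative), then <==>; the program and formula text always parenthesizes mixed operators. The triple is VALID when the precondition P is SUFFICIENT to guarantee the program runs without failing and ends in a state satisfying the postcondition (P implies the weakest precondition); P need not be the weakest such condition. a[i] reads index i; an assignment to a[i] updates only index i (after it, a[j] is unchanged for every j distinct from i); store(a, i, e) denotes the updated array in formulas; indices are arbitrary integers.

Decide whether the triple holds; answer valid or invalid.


Working backward. After the program, 2*t <= -5 must hold.
Before d := 2*d + 7: 2*t <= -5
Before tab[4] := b - b: 2*t <= -5
Before tab[b + 1] := t + t + 9: 2*t <= -5
The weakest precondition is 2*t <= -5.
Check whether 2*t <= -7 implies it.
Every state satisfying the precondition satisfies the weakest precondition: the implication holds.
Answer: valid


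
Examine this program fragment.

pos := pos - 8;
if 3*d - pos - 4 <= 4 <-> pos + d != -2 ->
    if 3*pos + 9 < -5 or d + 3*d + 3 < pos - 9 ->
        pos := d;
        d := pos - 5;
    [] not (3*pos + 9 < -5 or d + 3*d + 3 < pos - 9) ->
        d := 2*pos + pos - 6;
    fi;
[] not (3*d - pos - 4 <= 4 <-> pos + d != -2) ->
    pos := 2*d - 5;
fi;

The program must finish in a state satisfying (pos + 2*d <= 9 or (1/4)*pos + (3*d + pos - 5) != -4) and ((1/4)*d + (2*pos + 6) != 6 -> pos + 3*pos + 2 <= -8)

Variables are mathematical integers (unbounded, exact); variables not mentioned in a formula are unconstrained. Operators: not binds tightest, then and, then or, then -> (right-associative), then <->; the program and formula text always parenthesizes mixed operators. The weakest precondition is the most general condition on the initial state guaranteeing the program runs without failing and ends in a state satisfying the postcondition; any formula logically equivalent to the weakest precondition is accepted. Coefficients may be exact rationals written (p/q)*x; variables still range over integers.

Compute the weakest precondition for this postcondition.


Working backward. After the program, the postcondition (pos + 2*d <= 9 or (1/4)*pos + (3*d + pos - 5) != -4) and ((1/4)*d + (2*pos + 6) != 6 -> pos + 3*pos + 2 <= -8) must hold; in canonical form it is (2*d + pos <= 9 or 3*d + (5/4)*pos != 1) and ((1/4)*d + 2*pos != 0 -> 4*pos <= -10).
Then branch requires ((3*pos < -14 or 4*d < pos - 12) -> ((3*d <= 19 or (17/4)*d != 16) and ((9/4)*d != 5/4 -> 4*d <= -10))) and ((not (3*pos < -14 or 4*d < pos - 12)) -> ((7*pos <= 21 or (41/4)*pos != 19) and ((11/4)*pos != 3/2 -> 4*pos <= -10))); else branch requires (4*d <= 14 or (11/2)*d != 29/4) and ((17/4)*d != 10 -> 8*d <= 10).
Before the if: ((3*d <= pos + 8 <-> d + pos != -2) -> (((3*pos < -14 or 4*d < pos - 12) -> ((3*d <= 19 or (17/4)*d != 16) and ((9/4)*d != 5/4 -> 4*d <= -10))) and ((not (3*pos < -14 or 4*d < pos - 12)) -> ((7*pos <= 21 or (41/4)*pos != 19) and ((11/4)*pos != 3/2 -> 4*pos <= -10))))) and ((not (3*d <= pos + 8 <-> d + pos != -2)) -> ((4*d <= 14 or (11/2)*d != 29/4) and ((17/4)*d != 10 -> 8*d <= 10)))
Before pos := pos - 8: ((3*d <= pos <-> d + pos != 6) -> (((3*pos < 10 or 4*d < pos - 20) -> ((3*d <= 19 or (17/4)*d != 16) and ((9/4)*d != 5/4 -> 4*d <= -10))) and ((not (3*pos < 10 or 4*d < pos - 20)) -> ((7*pos <= 77 or (41/4)*pos != 101) and ((11/4)*pos != 47/2 -> 4*pos <= 22))))) and ((not (3*d <= pos <-> d + pos != 6)) -> ((4*d <= 14 or (11/2)*d != 29/4) and ((17/4)*d != 10 -> 8*d <= 10)))
Answer: WP = ((3*d <= pos <-> d + pos != 6) -> (((3*pos < 10 or 4*d < pos - 20) -> ((3*d <= 19 or (17/4)*d != 16) and ((9/4)*d != 5/4 -> 4*d <= -10))) and ((not (3*pos < 10 or 4*d < pos - 20)) -> ((7*pos <= 77 or (41/4)*pos != 101) and ((11/4)*pos != 47/2 -> 4*pos <= 22))))) and ((not (3*d <= pos <-> d + pos != 6)) -> ((4*d <= 14 or (11/2)*d != 29/4) and ((17/4)*d != 10 -> 8*d <= 10)))


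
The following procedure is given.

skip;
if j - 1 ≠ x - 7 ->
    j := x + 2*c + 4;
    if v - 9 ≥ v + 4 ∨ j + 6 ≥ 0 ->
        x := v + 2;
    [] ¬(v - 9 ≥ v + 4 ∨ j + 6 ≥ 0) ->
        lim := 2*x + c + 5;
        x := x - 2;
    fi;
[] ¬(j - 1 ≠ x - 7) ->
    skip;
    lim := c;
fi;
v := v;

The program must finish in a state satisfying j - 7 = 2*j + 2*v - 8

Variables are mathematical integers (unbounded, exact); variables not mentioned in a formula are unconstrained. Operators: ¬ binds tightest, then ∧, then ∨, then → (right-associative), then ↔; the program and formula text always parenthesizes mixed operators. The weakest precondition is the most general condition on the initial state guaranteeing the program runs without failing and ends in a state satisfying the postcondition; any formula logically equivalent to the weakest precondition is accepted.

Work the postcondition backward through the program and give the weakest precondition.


Working backward. After the program, the postcondition j - 7 = 2*j + 2*v - 8 must hold; in canonical form it is j + 2*v = 1.
Before v := v: j + 2*v = 1
Then branch requires (2*c + x ≥ -10 → 2*c + 2*v + x = -3) ∧ ((¬(2*c + x ≥ -10)) → 2*c + 2*v + x = -3); else branch requires j + 2*v = 1.
Before the if: (j ≠ x - 6 → ((2*c + x ≥ -10 → 2*c + 2*v + x = -3) ∧ ((¬(2*c + x ≥ -10)) → 2*c + 2*v + x = -3))) ∧ ((¬(j ≠ x - 6)) → j + 2*v = 1)
Before skip: (j ≠ x - 6 → ((2*c + x ≥ -10 → 2*c + 2*v + x = -3) ∧ ((¬(2*c + x ≥ -10)) → 2*c + 2*v + x = -3))) ∧ ((¬(j ≠ x - 6)) → j + 2*v = 1)
Answer: WP = (j ≠ x - 6 → ((2*c + x ≥ -10 → 2*c + 2*v + x = -3) ∧ ((¬(2*c + x ≥ -10)) → 2*c + 2*v + x = -3))) ∧ ((¬(j ≠ x - 6)) → j + 2*v = 1)
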